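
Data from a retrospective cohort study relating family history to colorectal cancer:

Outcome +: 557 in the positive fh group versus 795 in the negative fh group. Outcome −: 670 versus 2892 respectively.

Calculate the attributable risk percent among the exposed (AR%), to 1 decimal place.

From the description: a = 557, b = 670, c = 795, d = 2892.
Risk in exposed = 557/1227 = 0.45395; risk in unexposed = 795/3687 = 0.21562.
RR = 0.45395/0.21562 = 2.10531
AR% = (RR − 1)/RR × 100 = (2.10531 − 1)/2.10531 × 100 = 52.5011%

52.5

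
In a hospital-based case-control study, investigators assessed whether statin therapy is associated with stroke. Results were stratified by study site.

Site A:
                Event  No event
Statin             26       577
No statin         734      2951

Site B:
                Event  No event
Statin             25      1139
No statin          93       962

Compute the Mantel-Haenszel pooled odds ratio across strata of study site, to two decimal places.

0.20

OR_MH = Σ(aᵢdᵢ/nᵢ) / Σ(bᵢcᵢ/nᵢ), where nᵢ is the stratum total.
Stratum 1 (Site A): n = 4288; a·d/n = 26·2951/4288 = 17.8932; b·c/n = 577·734/4288 = 98.7682
Stratum 2 (Site B): n = 2219; a·d/n = 25·962/2219 = 10.8382; b·c/n = 1139·93/2219 = 47.7364
OR_MH = (17.8932 + 10.8382) / (98.7682 + 47.7364) = 28.7314 / 146.5046 = 0.19611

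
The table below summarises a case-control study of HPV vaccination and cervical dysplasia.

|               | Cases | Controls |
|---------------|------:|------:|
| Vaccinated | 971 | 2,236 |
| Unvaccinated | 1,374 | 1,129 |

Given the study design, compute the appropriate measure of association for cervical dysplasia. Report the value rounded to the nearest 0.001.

Cells: a = 971, b = 2236, c = 1374, d = 1129.
This is a case-control study: participants were sampled on outcome status, so risks in the source population cannot be estimated directly — relative risk is not valid here. The odds ratio is the appropriate measure.
OR = (a·d)/(b·c) = (971 × 1129) / (2236 × 1374) = 1096259 / 3072264 = 0.35682

0.357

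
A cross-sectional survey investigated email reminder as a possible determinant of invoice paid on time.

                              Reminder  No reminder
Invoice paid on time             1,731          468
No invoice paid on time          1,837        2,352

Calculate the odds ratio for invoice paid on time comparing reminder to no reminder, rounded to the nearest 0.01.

4.74

Reading the table with exposure as columns: a = 1731 (Reminder, case), b = 1837 (Reminder, non-case), c = 468 (No reminder, case), d = 2352.
OR = (a·d)/(b·c) = (1731 × 2352) / (1837 × 468) = 4071312 / 859716 = 4.73565
The odds of invoice paid on time are about 4.74 times as high in the reminder group.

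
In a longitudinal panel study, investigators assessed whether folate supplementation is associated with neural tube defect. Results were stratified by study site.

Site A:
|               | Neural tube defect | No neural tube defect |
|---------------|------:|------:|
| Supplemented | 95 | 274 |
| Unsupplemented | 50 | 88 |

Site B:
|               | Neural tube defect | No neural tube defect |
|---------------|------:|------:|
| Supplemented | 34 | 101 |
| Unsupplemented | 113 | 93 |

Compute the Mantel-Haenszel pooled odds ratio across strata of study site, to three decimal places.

0.426

OR_MH = Σ(aᵢdᵢ/nᵢ) / Σ(bᵢcᵢ/nᵢ), where nᵢ is the stratum total.
Stratum 1 (Site A): n = 507; a·d/n = 95·88/507 = 16.4892; b·c/n = 274·50/507 = 27.0217
Stratum 2 (Site B): n = 341; a·d/n = 34·93/341 = 9.2727; b·c/n = 101·113/341 = 33.4692
OR_MH = (16.4892 + 9.2727) / (27.0217 + 33.4692) = 25.7619 / 60.4909 = 0.42588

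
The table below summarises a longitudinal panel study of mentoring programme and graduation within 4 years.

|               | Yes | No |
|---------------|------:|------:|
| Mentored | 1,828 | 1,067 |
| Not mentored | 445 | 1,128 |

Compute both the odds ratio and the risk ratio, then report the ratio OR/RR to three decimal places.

1.946

Cells: a = 1828, b = 1067, c = 445, d = 1128.
OR = (1828·1128)/(1067·445) = 2061984/474815 = 4.34271
Risk in exposed = 1828/2895 = 0.63143; risk in unexposed = 445/1573 = 0.28290; RR = 2.23201
OR/RR = 4.34271 / 2.23201 = 1.94565
The outcome is not rare, so the OR lies further from 1 than the RR.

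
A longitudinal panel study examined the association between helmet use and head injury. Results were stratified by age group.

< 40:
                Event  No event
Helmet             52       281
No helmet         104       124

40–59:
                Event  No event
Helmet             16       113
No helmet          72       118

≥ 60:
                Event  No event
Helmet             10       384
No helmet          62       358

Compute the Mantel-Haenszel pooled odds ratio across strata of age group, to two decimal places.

OR_MH = Σ(aᵢdᵢ/nᵢ) / Σ(bᵢcᵢ/nᵢ), where nᵢ is the stratum total.
Stratum 1 (< 40): n = 561; a·d/n = 52·124/561 = 11.4938; b·c/n = 281·104/561 = 52.0927
Stratum 2 (40–59): n = 319; a·d/n = 16·118/319 = 5.9185; b·c/n = 113·72/319 = 25.5047
Stratum 3 (≥ 60): n = 814; a·d/n = 10·358/814 = 4.3980; b·c/n = 384·62/814 = 29.2482
OR_MH = (11.4938 + 5.9185 + 4.3980) / (52.0927 + 25.5047 + 29.2482) = 21.8103 / 106.8456 = 0.20413

0.20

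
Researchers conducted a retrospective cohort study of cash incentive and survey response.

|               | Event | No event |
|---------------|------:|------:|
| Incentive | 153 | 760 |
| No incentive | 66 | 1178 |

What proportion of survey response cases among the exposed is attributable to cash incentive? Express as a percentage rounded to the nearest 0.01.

Cells: a = 153, b = 760, c = 66, d = 1178.
Risk in exposed = 153/913 = 0.16758; risk in unexposed = 66/1244 = 0.05305.
RR = 0.16758/0.05305 = 3.15862
AR% = (RR − 1)/RR × 100 = (3.15862 − 1)/3.15862 × 100 = 68.3406%

68.34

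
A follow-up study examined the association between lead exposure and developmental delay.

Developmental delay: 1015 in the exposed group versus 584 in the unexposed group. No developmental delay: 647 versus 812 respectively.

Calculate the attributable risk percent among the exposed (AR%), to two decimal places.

31.50

From the description: a = 1015, b = 647, c = 584, d = 812.
Risk in exposed = 1015/1662 = 0.61071; risk in unexposed = 584/1396 = 0.41834.
RR = 0.61071/0.41834 = 1.45985
AR% = (RR − 1)/RR × 100 = (1.45985 − 1)/1.45985 × 100 = 31.4997%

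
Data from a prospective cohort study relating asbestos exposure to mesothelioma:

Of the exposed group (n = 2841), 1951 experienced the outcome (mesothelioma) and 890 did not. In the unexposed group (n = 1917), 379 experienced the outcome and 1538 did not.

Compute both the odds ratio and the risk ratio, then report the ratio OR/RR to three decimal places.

2.561

From the description: a = 1951, b = 890, c = 379, d = 1538.
OR = (1951·1538)/(890·379) = 3000638/337310 = 8.89579
Risk in exposed = 1951/2841 = 0.68673; risk in unexposed = 379/1917 = 0.19770; RR = 3.47351
OR/RR = 8.89579 / 3.47351 = 2.56103
The outcome is not rare, so the OR lies further from 1 than the RR.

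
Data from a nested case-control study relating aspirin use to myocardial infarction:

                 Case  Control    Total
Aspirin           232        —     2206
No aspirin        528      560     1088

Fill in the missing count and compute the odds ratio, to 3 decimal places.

The missing cell is in the exposed row: 2206 − 232 = 1974.
So a = 232, b = 1974, c = 528, d = 560.
OR = (a·d)/(b·c) = (232 × 560) / (1974 × 528) = 129920 / 1042272 = 0.12465

0.125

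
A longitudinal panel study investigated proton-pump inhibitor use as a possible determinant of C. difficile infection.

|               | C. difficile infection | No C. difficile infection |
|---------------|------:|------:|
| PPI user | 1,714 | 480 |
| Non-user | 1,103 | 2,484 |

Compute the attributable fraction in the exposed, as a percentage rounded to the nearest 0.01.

Cells: a = 1714, b = 480, c = 1103, d = 2484.
Risk in exposed = 1714/2194 = 0.78122; risk in unexposed = 1103/3587 = 0.30750.
RR = 0.78122/0.30750 = 2.54056
AR% = (RR − 1)/RR × 100 = (2.54056 − 1)/2.54056 × 100 = 60.6387%

60.64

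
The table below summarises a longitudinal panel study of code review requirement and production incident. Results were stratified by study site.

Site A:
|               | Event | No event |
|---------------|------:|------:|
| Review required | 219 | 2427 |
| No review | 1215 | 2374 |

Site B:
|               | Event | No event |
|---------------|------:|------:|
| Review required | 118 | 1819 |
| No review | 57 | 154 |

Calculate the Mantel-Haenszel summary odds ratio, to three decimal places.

OR_MH = Σ(aᵢdᵢ/nᵢ) / Σ(bᵢcᵢ/nᵢ), where nᵢ is the stratum total.
Stratum 1 (Site A): n = 6235; a·d/n = 219·2374/6235 = 83.3851; b·c/n = 2427·1215/6235 = 472.9439
Stratum 2 (Site B): n = 2148; a·d/n = 118·154/2148 = 8.4600; b·c/n = 1819·57/2148 = 48.2696
OR_MH = (83.3851 + 8.4600) / (472.9439 + 48.2696) = 91.8450 / 521.2134 = 0.17621

0.176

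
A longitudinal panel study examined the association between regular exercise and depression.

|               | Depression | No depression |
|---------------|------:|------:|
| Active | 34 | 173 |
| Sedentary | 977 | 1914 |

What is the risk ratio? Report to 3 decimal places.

0.486

Cells: a = 34, b = 173, c = 977, d = 1914.
Risk in exposed = 34/207 = 0.16425; risk in unexposed = 977/2891 = 0.33795.
RR = 0.16425 / 0.33795 = 0.48603
The risk is 51% lower among the exposed than among the unexposed.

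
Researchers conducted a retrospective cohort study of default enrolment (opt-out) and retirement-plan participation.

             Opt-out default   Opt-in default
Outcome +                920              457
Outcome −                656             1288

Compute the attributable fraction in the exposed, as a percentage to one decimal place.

Reading the table with exposure as columns: a = 920 (Opt-out default, case), b = 656 (Opt-out default, non-case), c = 457 (Opt-in default, case), d = 1288.
Risk in exposed = 920/1576 = 0.58376; risk in unexposed = 457/1745 = 0.26189.
RR = 0.58376/0.26189 = 2.22900
AR% = (RR − 1)/RR × 100 = (2.22900 − 1)/2.22900 × 100 = 55.1369%

55.1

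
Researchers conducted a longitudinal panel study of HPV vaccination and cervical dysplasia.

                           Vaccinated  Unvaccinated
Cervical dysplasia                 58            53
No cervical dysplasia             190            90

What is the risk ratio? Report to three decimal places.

Reading the table with exposure as columns: a = 58 (Vaccinated, case), b = 190 (Vaccinated, non-case), c = 53 (Unvaccinated, case), d = 90.
Risk in exposed = 58/248 = 0.23387; risk in unexposed = 53/143 = 0.37063.
RR = 0.23387 / 0.37063 = 0.63101
The risk is 37% lower among the exposed than among the unexposed.

0.631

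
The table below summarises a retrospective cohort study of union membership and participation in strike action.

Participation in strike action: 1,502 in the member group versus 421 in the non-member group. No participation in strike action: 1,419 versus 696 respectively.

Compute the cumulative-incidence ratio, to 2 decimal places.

From the description: a = 1502, b = 1419, c = 421, d = 696.
Risk in exposed = 1502/2921 = 0.51421; risk in unexposed = 421/1117 = 0.37690.
RR = 0.51421 / 0.37690 = 1.36430
The risk among the exposed is 1.36 times that among the unexposed.

1.36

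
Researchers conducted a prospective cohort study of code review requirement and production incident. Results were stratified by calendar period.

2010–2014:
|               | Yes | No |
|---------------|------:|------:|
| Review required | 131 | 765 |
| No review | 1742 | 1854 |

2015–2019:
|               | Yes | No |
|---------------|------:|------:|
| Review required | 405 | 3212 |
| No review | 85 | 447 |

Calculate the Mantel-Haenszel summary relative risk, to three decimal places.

0.372

RR_MH = Σ(aᵢ·n₀ᵢ/nᵢ) / Σ(cᵢ·n₁ᵢ/nᵢ), with n₁ᵢ = aᵢ+bᵢ (exposed), n₀ᵢ = cᵢ+dᵢ (unexposed), nᵢ = n₁ᵢ+n₀ᵢ.
Stratum 1 (2010–2014): n₁ = 896, n₀ = 3596, n = 4492; a·n₀/n = 131·3596/4492 = 104.8700; c·n₁/n = 1742·896/4492 = 347.4693
Stratum 2 (2015–2019): n₁ = 3617, n₀ = 532, n = 4149; a·n₀/n = 405·532/4149 = 51.9306; c·n₁/n = 85·3617/4149 = 74.1010
RR_MH = (104.8700 + 51.9306) / (347.4693 + 74.1010) = 156.8006 / 421.5703 = 0.37194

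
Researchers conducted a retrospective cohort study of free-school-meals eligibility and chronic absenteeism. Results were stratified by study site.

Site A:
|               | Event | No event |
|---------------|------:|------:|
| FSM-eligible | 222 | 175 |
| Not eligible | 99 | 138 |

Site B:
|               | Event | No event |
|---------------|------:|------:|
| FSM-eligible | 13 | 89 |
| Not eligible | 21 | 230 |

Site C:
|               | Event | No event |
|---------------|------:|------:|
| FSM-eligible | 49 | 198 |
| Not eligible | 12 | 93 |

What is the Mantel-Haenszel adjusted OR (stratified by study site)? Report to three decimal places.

OR_MH = Σ(aᵢdᵢ/nᵢ) / Σ(bᵢcᵢ/nᵢ), where nᵢ is the stratum total.
Stratum 1 (Site A): n = 634; a·d/n = 222·138/634 = 48.3218; b·c/n = 175·99/634 = 27.3265
Stratum 2 (Site B): n = 353; a·d/n = 13·230/353 = 8.4703; b·c/n = 89·21/353 = 5.2946
Stratum 3 (Site C): n = 352; a·d/n = 49·93/352 = 12.9460; b·c/n = 198·12/352 = 6.7500
OR_MH = (48.3218 + 8.4703 + 12.9460) / (27.3265 + 5.2946 + 6.7500) = 69.7380 / 39.3711 = 1.77130

1.771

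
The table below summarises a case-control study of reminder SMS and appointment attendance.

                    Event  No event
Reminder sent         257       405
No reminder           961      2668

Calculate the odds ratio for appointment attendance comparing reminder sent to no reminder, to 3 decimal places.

1.762

Cells: a = 257, b = 405, c = 961, d = 2668.
OR = (a·d)/(b·c) = (257 × 2668) / (405 × 961) = 685676 / 389205 = 1.76173
The odds of appointment attendance are about 1.76 times as high in the reminder sent group.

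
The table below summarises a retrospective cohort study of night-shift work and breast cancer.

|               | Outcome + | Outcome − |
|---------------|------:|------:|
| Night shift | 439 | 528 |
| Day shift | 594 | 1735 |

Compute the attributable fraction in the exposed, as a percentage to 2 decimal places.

Cells: a = 439, b = 528, c = 594, d = 1735.
Risk in exposed = 439/967 = 0.45398; risk in unexposed = 594/2329 = 0.25505.
RR = 0.45398/0.25505 = 1.78000
AR% = (RR − 1)/RR × 100 = (1.78000 − 1)/1.78000 × 100 = 43.8204%

43.82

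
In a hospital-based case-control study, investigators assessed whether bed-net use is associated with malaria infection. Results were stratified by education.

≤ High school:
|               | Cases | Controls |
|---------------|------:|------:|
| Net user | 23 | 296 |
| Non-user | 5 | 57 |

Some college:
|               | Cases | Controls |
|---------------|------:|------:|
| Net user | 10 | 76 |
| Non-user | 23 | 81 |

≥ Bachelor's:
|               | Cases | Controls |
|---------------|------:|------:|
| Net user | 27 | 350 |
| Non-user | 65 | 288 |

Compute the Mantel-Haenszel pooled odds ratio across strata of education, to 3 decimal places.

0.415

OR_MH = Σ(aᵢdᵢ/nᵢ) / Σ(bᵢcᵢ/nᵢ), where nᵢ is the stratum total.
Stratum 1 (≤ High school): n = 381; a·d/n = 23·57/381 = 3.4409; b·c/n = 296·5/381 = 3.8845
Stratum 2 (Some college): n = 190; a·d/n = 10·81/190 = 4.2632; b·c/n = 76·23/190 = 9.2000
Stratum 3 (≥ Bachelor's): n = 730; a·d/n = 27·288/730 = 10.6521; b·c/n = 350·65/730 = 31.1644
OR_MH = (3.4409 + 4.2632 + 10.6521) / (3.8845 + 9.2000 + 31.1644) = 18.3562 / 44.2489 = 0.41484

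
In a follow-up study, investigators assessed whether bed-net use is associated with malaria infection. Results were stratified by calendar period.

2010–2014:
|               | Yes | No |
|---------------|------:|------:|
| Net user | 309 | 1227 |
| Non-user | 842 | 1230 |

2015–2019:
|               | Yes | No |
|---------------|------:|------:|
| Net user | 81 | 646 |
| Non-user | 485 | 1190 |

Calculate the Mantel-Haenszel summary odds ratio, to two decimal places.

0.35

OR_MH = Σ(aᵢdᵢ/nᵢ) / Σ(bᵢcᵢ/nᵢ), where nᵢ is the stratum total.
Stratum 1 (2010–2014): n = 3608; a·d/n = 309·1230/3608 = 105.3409; b·c/n = 1227·842/3608 = 286.3453
Stratum 2 (2015–2019): n = 2402; a·d/n = 81·1190/2402 = 40.1291; b·c/n = 646·485/2402 = 130.4371
OR_MH = (105.3409 + 40.1291) / (286.3453 + 130.4371) = 145.4700 / 416.7825 = 0.34903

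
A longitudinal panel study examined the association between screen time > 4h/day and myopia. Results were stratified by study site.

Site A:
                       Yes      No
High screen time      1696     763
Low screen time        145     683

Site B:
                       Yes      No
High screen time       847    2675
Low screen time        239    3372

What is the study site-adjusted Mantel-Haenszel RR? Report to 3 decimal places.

3.780

RR_MH = Σ(aᵢ·n₀ᵢ/nᵢ) / Σ(cᵢ·n₁ᵢ/nᵢ), with n₁ᵢ = aᵢ+bᵢ (exposed), n₀ᵢ = cᵢ+dᵢ (unexposed), nᵢ = n₁ᵢ+n₀ᵢ.
Stratum 1 (Site A): n₁ = 2459, n₀ = 828, n = 3287; a·n₀/n = 1696·828/3287 = 427.2248; c·n₁/n = 145·2459/3287 = 108.4743
Stratum 2 (Site B): n₁ = 3522, n₀ = 3611, n = 7133; a·n₀/n = 847·3611/7133 = 428.7841; c·n₁/n = 239·3522/7133 = 118.0090
RR_MH = (427.2248 + 428.7841) / (108.4743 + 118.0090) = 856.0089 / 226.4833 = 3.77957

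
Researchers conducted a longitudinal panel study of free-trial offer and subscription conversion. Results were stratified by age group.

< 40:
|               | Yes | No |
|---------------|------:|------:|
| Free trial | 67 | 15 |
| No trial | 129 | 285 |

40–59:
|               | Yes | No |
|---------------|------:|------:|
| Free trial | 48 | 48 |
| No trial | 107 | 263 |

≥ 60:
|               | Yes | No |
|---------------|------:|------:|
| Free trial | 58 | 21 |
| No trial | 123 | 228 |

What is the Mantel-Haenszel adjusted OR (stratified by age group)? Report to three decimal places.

4.603

OR_MH = Σ(aᵢdᵢ/nᵢ) / Σ(bᵢcᵢ/nᵢ), where nᵢ is the stratum total.
Stratum 1 (< 40): n = 496; a·d/n = 67·285/496 = 38.4980; b·c/n = 15·129/496 = 3.9012
Stratum 2 (40–59): n = 466; a·d/n = 48·263/466 = 27.0901; b·c/n = 48·107/466 = 11.0215
Stratum 3 (≥ 60): n = 430; a·d/n = 58·228/430 = 30.7535; b·c/n = 21·123/430 = 6.0070
OR_MH = (38.4980 + 27.0901 + 30.7535) / (3.9012 + 11.0215 + 6.0070) = 96.3416 / 20.9296 = 4.60312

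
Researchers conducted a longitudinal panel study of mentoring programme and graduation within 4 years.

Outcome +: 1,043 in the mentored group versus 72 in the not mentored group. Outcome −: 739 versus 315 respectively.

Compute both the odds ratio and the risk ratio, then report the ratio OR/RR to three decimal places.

1.963

From the description: a = 1043, b = 739, c = 72, d = 315.
OR = (1043·315)/(739·72) = 328545/53208 = 6.17473
Risk in exposed = 1043/1782 = 0.58530; risk in unexposed = 72/387 = 0.18605; RR = 3.14597
OR/RR = 6.17473 / 3.14597 = 1.96274
The outcome is not rare, so the OR lies further from 1 than the RR.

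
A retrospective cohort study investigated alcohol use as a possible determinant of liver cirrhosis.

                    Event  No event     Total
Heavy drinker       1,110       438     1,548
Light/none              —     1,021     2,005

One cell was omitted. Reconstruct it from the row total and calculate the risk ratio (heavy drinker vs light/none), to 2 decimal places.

The missing cell is in the unexposed row: 2005 − 1021 = 984.
So a = 1110, b = 438, c = 984, d = 1021.
RR = [a/(a+b)] / [c/(c+d)] = (1110/1548) / (984/2005) = 0.71705/0.49077 = 1.46107

1.46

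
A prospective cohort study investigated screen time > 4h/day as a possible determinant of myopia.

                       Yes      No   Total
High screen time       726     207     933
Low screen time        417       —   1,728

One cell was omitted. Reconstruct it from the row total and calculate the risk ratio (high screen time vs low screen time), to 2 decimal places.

3.22

The missing cell is in the unexposed row: 1728 − 417 = 1311.
So a = 726, b = 207, c = 417, d = 1311.
RR = [a/(a+b)] / [c/(c+d)] = (726/933) / (417/1728) = 0.77814/0.24132 = 3.22450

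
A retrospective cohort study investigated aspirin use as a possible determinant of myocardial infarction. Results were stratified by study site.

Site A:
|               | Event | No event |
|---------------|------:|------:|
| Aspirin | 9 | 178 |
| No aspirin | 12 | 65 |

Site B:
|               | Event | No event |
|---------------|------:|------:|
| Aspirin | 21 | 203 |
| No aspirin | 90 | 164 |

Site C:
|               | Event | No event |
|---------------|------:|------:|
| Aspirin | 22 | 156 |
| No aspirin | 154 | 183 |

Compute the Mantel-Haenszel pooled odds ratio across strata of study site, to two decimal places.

0.19

OR_MH = Σ(aᵢdᵢ/nᵢ) / Σ(bᵢcᵢ/nᵢ), where nᵢ is the stratum total.
Stratum 1 (Site A): n = 264; a·d/n = 9·65/264 = 2.2159; b·c/n = 178·12/264 = 8.0909
Stratum 2 (Site B): n = 478; a·d/n = 21·164/478 = 7.2050; b·c/n = 203·90/478 = 38.2218
Stratum 3 (Site C): n = 515; a·d/n = 22·183/515 = 7.8175; b·c/n = 156·154/515 = 46.6485
OR_MH = (2.2159 + 7.2050 + 7.8175) / (8.0909 + 38.2218 + 46.6485) = 17.2384 / 92.9612 = 0.18544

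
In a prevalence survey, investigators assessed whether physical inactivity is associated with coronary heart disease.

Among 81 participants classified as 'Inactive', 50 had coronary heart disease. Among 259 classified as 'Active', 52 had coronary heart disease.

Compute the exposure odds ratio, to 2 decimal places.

From the description: a = 50, b = 31, c = 52, d = 207.
OR = (a·d)/(b·c) = (50 × 207) / (31 × 52) = 10350 / 1612 = 6.42060
The odds of coronary heart disease are about 6.42 times as high in the inactive group.

6.42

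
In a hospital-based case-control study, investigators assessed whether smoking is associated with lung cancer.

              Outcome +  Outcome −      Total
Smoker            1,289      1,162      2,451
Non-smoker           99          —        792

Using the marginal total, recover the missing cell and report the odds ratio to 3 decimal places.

7.765

The missing cell is in the unexposed row: 792 − 99 = 693.
So a = 1289, b = 1162, c = 99, d = 693.
OR = (a·d)/(b·c) = (1289 × 693) / (1162 × 99) = 893277 / 115038 = 7.76506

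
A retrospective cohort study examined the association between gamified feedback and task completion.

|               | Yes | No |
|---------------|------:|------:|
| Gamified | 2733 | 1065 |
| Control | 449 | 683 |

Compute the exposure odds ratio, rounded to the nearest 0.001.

Cells: a = 2733, b = 1065, c = 449, d = 683.
OR = (a·d)/(b·c) = (2733 × 683) / (1065 × 449) = 1866639 / 478185 = 3.90359
The odds of task completion are about 3.90 times as high in the gamified group.

3.904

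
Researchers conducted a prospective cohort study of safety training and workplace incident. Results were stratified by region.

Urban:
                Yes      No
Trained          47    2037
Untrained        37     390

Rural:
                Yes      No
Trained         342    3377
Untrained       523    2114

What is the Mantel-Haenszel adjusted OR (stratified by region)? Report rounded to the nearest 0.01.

OR_MH = Σ(aᵢdᵢ/nᵢ) / Σ(bᵢcᵢ/nᵢ), where nᵢ is the stratum total.
Stratum 1 (Urban): n = 2511; a·d/n = 47·390/2511 = 7.2999; b·c/n = 2037·37/2511 = 30.0155
Stratum 2 (Rural): n = 6356; a·d/n = 342·2114/6356 = 113.7489; b·c/n = 3377·523/6356 = 277.8746
OR_MH = (7.2999 + 113.7489) / (30.0155 + 277.8746) = 121.0488 / 307.8901 = 0.39316

0.39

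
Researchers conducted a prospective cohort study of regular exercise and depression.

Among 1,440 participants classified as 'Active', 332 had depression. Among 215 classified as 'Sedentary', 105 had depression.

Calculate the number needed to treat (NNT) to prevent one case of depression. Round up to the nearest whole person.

Risk in treated group = 332/1440 = 0.23056; risk in control = 105/215 = 0.48837.
Absolute risk reduction = 0.48837 − 0.23056 = 0.25782
NNT = 1 / ARR = 1 / 0.25782 = 3.879 → round up → 4

4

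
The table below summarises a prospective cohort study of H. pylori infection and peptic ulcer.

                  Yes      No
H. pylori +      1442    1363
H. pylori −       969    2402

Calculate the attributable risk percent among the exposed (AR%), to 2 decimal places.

44.08

Cells: a = 1442, b = 1363, c = 969, d = 2402.
Risk in exposed = 1442/2805 = 0.51408; risk in unexposed = 969/3371 = 0.28745.
RR = 0.51408/0.28745 = 1.78841
AR% = (RR − 1)/RR × 100 = (1.78841 − 1)/1.78841 × 100 = 44.0844%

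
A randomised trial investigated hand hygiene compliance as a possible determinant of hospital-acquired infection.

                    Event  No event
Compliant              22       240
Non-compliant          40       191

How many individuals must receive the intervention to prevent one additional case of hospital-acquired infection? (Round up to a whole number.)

Risk in treated group = 22/262 = 0.08397; risk in control = 40/231 = 0.17316.
Absolute risk reduction = 0.17316 − 0.08397 = 0.08919
NNT = 1 / ARR = 1 / 0.08919 = 11.212 → round up → 12

12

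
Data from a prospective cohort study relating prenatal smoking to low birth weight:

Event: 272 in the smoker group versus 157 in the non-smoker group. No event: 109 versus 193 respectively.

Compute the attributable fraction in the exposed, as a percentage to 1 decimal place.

From the description: a = 272, b = 109, c = 157, d = 193.
Risk in exposed = 272/381 = 0.71391; risk in unexposed = 157/350 = 0.44857.
RR = 0.71391/0.44857 = 1.59152
AR% = (RR − 1)/RR × 100 = (1.59152 − 1)/1.59152 × 100 = 37.1670%

37.2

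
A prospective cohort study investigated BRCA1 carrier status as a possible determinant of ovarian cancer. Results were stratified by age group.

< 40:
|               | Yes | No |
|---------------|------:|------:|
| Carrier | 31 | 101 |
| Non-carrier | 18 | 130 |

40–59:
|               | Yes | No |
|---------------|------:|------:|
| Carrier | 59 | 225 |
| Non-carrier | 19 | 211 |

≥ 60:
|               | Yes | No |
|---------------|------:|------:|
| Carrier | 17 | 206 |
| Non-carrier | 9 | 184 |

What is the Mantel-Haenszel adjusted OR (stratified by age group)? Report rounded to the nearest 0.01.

OR_MH = Σ(aᵢdᵢ/nᵢ) / Σ(bᵢcᵢ/nᵢ), where nᵢ is the stratum total.
Stratum 1 (< 40): n = 280; a·d/n = 31·130/280 = 14.3929; b·c/n = 101·18/280 = 6.4929
Stratum 2 (40–59): n = 514; a·d/n = 59·211/514 = 24.2198; b·c/n = 225·19/514 = 8.3171
Stratum 3 (≥ 60): n = 416; a·d/n = 17·184/416 = 7.5192; b·c/n = 206·9/416 = 4.4567
OR_MH = (14.3929 + 24.2198 + 7.5192) / (6.4929 + 8.3171 + 4.4567) = 46.1319 / 19.2667 = 2.39439

2.39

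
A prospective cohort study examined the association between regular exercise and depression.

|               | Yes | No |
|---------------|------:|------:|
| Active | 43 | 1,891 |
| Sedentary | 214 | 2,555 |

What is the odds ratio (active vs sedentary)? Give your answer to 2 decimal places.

0.27

Cells: a = 43, b = 1891, c = 214, d = 2555.
OR = (a·d)/(b·c) = (43 × 2555) / (1891 × 214) = 109865 / 404674 = 0.27149
Exposure is associated with lower odds of depression (OR = 0.27 < 1).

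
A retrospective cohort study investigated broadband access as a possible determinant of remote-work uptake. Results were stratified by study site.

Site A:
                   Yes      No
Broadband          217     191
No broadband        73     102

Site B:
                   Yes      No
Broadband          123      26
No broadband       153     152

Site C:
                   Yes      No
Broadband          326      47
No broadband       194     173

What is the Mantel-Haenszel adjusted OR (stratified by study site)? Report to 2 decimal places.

OR_MH = Σ(aᵢdᵢ/nᵢ) / Σ(bᵢcᵢ/nᵢ), where nᵢ is the stratum total.
Stratum 1 (Site A): n = 583; a·d/n = 217·102/583 = 37.9657; b·c/n = 191·73/583 = 23.9160
Stratum 2 (Site B): n = 454; a·d/n = 123·152/454 = 41.1806; b·c/n = 26·153/454 = 8.7621
Stratum 3 (Site C): n = 740; a·d/n = 326·173/740 = 76.2135; b·c/n = 47·194/740 = 12.3216
OR_MH = (37.9657 + 41.1806 + 76.2135) / (23.9160 + 8.7621 + 12.3216) = 155.3598 / 44.9997 = 3.45246

3.45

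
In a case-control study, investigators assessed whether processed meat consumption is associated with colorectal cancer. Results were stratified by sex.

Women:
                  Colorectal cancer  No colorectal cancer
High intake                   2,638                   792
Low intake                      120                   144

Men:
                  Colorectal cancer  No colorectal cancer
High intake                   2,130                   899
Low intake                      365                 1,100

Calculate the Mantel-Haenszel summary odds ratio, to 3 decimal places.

OR_MH = Σ(aᵢdᵢ/nᵢ) / Σ(bᵢcᵢ/nᵢ), where nᵢ is the stratum total.
Stratum 1 (Women): n = 3694; a·d/n = 2638·144/3694 = 102.8349; b·c/n = 792·120/3694 = 25.7282
Stratum 2 (Men): n = 4494; a·d/n = 2130·1100/4494 = 521.3618; b·c/n = 899·365/4494 = 73.0162
OR_MH = (102.8349 + 521.3618) / (25.7282 + 73.0162) = 624.1967 / 98.7445 = 6.32133

6.321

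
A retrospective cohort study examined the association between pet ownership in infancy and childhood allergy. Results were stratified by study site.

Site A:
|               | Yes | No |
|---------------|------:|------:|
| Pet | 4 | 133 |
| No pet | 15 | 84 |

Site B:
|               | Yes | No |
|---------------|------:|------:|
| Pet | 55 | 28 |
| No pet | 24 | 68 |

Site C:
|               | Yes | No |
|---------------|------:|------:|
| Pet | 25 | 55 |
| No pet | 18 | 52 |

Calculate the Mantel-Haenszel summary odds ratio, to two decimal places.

OR_MH = Σ(aᵢdᵢ/nᵢ) / Σ(bᵢcᵢ/nᵢ), where nᵢ is the stratum total.
Stratum 1 (Site A): n = 236; a·d/n = 4·84/236 = 1.4237; b·c/n = 133·15/236 = 8.4534
Stratum 2 (Site B): n = 175; a·d/n = 55·68/175 = 21.3714; b·c/n = 28·24/175 = 3.8400
Stratum 3 (Site C): n = 150; a·d/n = 25·52/150 = 8.6667; b·c/n = 55·18/150 = 6.6000
OR_MH = (1.4237 + 21.3714 + 8.6667) / (8.4534 + 3.8400 + 6.6000) = 31.4618 / 18.8934 = 1.66523

1.67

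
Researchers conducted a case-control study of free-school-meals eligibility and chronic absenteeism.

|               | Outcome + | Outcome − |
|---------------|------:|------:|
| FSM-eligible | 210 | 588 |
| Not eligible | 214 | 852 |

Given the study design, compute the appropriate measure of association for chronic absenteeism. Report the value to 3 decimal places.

1.422

Cells: a = 210, b = 588, c = 214, d = 852.
This is a case-control study: participants were sampled on outcome status, so risks in the source population cannot be estimated directly — relative risk is not valid here. The odds ratio is the appropriate measure.
OR = (a·d)/(b·c) = (210 × 852) / (588 × 214) = 178920 / 125832 = 1.42190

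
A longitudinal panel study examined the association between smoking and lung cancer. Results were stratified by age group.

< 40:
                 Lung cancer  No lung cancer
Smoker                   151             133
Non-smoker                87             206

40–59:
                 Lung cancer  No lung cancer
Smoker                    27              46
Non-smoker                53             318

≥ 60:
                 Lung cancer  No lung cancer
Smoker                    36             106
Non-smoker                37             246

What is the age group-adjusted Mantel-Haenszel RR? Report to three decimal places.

RR_MH = Σ(aᵢ·n₀ᵢ/nᵢ) / Σ(cᵢ·n₁ᵢ/nᵢ), with n₁ᵢ = aᵢ+bᵢ (exposed), n₀ᵢ = cᵢ+dᵢ (unexposed), nᵢ = n₁ᵢ+n₀ᵢ.
Stratum 1 (< 40): n₁ = 284, n₀ = 293, n = 577; a·n₀/n = 151·293/577 = 76.6776; c·n₁/n = 87·284/577 = 42.8215
Stratum 2 (40–59): n₁ = 73, n₀ = 371, n = 444; a·n₀/n = 27·371/444 = 22.5608; c·n₁/n = 53·73/444 = 8.7140
Stratum 3 (≥ 60): n₁ = 142, n₀ = 283, n = 425; a·n₀/n = 36·283/425 = 23.9718; c·n₁/n = 37·142/425 = 12.3624
RR_MH = (76.6776 + 22.5608 + 23.9718) / (42.8215 + 8.7140 + 12.3624) = 123.2102 / 63.8978 = 1.92824

1.928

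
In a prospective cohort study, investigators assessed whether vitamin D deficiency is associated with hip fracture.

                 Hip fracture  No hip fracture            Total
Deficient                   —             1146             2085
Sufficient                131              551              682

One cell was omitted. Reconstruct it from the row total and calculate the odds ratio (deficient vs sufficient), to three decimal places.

3.446

The missing cell is in the exposed row: 2085 − 1146 = 939.
So a = 939, b = 1146, c = 131, d = 551.
OR = (a·d)/(b·c) = (939 × 551) / (1146 × 131) = 517389 / 150126 = 3.44637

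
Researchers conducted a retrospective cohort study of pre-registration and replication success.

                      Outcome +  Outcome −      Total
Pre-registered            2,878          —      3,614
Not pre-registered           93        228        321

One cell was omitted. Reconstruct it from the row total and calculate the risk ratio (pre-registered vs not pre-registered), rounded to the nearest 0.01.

2.75

The missing cell is in the exposed row: 3614 − 2878 = 736.
So a = 2878, b = 736, c = 93, d = 228.
RR = [a/(a+b)] / [c/(c+d)] = (2878/3614) / (93/321) = 0.79635/0.28972 = 2.74868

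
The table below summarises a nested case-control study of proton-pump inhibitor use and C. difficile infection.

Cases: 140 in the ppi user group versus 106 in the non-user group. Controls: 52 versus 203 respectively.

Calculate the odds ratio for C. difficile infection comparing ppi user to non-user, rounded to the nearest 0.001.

5.156

From the description: a = 140, b = 52, c = 106, d = 203.
OR = (a·d)/(b·c) = (140 × 203) / (52 × 106) = 28420 / 5512 = 5.15602
The odds of C. difficile infection are about 5.16 times as high in the ppi user group.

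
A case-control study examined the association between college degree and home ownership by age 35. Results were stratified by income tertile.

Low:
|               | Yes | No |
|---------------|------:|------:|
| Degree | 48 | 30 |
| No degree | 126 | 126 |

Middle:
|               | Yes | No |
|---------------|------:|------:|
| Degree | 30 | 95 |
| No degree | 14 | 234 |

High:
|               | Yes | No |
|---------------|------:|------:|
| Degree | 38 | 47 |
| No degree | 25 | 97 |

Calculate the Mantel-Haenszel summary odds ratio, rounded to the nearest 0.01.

OR_MH = Σ(aᵢdᵢ/nᵢ) / Σ(bᵢcᵢ/nᵢ), where nᵢ is the stratum total.
Stratum 1 (Low): n = 330; a·d/n = 48·126/330 = 18.3273; b·c/n = 30·126/330 = 11.4545
Stratum 2 (Middle): n = 373; a·d/n = 30·234/373 = 18.8204; b·c/n = 95·14/373 = 3.5657
Stratum 3 (High): n = 207; a·d/n = 38·97/207 = 17.8068; b·c/n = 47·25/207 = 5.6763
OR_MH = (18.3273 + 18.8204 + 17.8068) / (11.4545 + 3.5657 + 5.6763) = 54.9544 / 20.6966 = 2.65524

2.66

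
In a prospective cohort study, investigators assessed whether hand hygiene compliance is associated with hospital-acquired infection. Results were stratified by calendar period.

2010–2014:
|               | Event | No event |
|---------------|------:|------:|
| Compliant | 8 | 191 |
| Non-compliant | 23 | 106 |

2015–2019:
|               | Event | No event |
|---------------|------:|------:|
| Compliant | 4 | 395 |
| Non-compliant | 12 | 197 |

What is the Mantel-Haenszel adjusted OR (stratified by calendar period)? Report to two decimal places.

0.18

OR_MH = Σ(aᵢdᵢ/nᵢ) / Σ(bᵢcᵢ/nᵢ), where nᵢ is the stratum total.
Stratum 1 (2010–2014): n = 328; a·d/n = 8·106/328 = 2.5854; b·c/n = 191·23/328 = 13.3933
Stratum 2 (2015–2019): n = 608; a·d/n = 4·197/608 = 1.2961; b·c/n = 395·12/608 = 7.7961
OR_MH = (2.5854 + 1.2961) / (13.3933 + 7.7961) = 3.8814 / 21.1893 = 0.18318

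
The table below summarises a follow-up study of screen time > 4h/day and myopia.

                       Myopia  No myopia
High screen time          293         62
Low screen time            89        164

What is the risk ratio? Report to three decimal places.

Cells: a = 293, b = 62, c = 89, d = 164.
Risk in exposed = 293/355 = 0.82535; risk in unexposed = 89/253 = 0.35178.
RR = 0.82535 / 0.35178 = 2.34623
The risk among the exposed is 2.35 times that among the unexposed.

2.346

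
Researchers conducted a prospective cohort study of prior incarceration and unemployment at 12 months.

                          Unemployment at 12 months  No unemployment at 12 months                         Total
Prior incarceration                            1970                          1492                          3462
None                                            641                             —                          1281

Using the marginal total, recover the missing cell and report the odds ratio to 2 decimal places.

1.32

The missing cell is in the unexposed row: 1281 − 641 = 640.
So a = 1970, b = 1492, c = 641, d = 640.
OR = (a·d)/(b·c) = (1970 × 640) / (1492 × 641) = 1260800 / 956372 = 1.31832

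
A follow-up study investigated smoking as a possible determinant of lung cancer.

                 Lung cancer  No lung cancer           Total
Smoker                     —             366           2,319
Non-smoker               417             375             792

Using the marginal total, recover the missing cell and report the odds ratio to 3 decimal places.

The missing cell is in the exposed row: 2319 − 366 = 1953.
So a = 1953, b = 366, c = 417, d = 375.
OR = (a·d)/(b·c) = (1953 × 375) / (366 × 417) = 732375 / 152622 = 4.79862

4.799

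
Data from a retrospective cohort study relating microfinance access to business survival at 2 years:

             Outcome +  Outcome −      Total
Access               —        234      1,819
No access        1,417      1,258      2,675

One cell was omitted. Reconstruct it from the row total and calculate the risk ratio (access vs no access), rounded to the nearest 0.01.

The missing cell is in the exposed row: 1819 − 234 = 1585.
So a = 1585, b = 234, c = 1417, d = 1258.
RR = [a/(a+b)] / [c/(c+d)] = (1585/1819) / (1417/2675) = 0.87136/0.52972 = 1.64494

1.64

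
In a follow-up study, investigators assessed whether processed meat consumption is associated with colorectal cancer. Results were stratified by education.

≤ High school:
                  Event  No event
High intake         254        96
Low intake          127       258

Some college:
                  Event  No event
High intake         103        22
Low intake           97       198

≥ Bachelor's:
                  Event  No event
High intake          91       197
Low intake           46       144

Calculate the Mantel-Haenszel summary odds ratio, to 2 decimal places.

4.06

OR_MH = Σ(aᵢdᵢ/nᵢ) / Σ(bᵢcᵢ/nᵢ), where nᵢ is the stratum total.
Stratum 1 (≤ High school): n = 735; a·d/n = 254·258/735 = 89.1592; b·c/n = 96·127/735 = 16.5878
Stratum 2 (Some college): n = 420; a·d/n = 103·198/420 = 48.5571; b·c/n = 22·97/420 = 5.0810
Stratum 3 (≥ Bachelor's): n = 478; a·d/n = 91·144/478 = 27.4142; b·c/n = 197·46/478 = 18.9582
OR_MH = (89.1592 + 48.5571 + 27.4142) / (16.5878 + 5.0810 + 18.9582) = 165.1306 / 40.6269 = 4.06457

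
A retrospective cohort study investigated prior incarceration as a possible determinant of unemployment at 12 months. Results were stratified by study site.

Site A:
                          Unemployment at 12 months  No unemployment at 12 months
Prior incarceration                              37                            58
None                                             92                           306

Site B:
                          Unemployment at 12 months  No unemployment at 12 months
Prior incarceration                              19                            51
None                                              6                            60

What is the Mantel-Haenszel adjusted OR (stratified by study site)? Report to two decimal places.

OR_MH = Σ(aᵢdᵢ/nᵢ) / Σ(bᵢcᵢ/nᵢ), where nᵢ is the stratum total.
Stratum 1 (Site A): n = 493; a·d/n = 37·306/493 = 22.9655; b·c/n = 58·92/493 = 10.8235
Stratum 2 (Site B): n = 136; a·d/n = 19·60/136 = 8.3824; b·c/n = 51·6/136 = 2.2500
OR_MH = (22.9655 + 8.3824) / (10.8235 + 2.2500) = 31.3479 / 13.0735 = 2.39781

2.40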